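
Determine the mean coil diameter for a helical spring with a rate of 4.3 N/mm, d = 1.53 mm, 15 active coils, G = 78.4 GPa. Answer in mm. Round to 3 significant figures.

9.41 mm

D = (Gd⁴/(8N_a·k))^(1/3) = (78.4×10³·1.53⁴/(8·15·4.3))^(1/3)
  = (832.592)^(1/3) = 9.4076 mm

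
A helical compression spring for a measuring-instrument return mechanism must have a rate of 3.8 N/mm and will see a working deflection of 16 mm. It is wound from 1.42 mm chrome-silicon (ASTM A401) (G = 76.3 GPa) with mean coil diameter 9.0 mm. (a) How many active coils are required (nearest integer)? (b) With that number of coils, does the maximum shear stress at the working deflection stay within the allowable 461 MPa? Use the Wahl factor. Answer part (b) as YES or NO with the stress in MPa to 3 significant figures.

N_a = Gd⁴/(8D³k) = (76.3×10³)(1.42⁴)/(8·9.0³·3.8) = 14 → N_a = 14
Actual rate k = Gd⁴/(8D³·14) = 3.7996 N/mm
Working load F = kδ = 3.7996·16 = 60.793 N
C = 9.0/1.42 = 6.3380; K_W = (4C−1)/(4C−4)+0.615/C = 1.2375
τ_max = K_W·8FD/(πd³) = 1.2375·486.6 = 602.18 MPa
τ_max > 461 MPa → exceeds allowable

(a) 14 coils; (b) NO, τ_max = 602 MPa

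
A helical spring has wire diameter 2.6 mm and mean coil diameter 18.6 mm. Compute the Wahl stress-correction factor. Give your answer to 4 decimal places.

C = D/d = 18.6/2.6 = 7.1538
K_W = (4C−1)/(4C−4) + 0.615/C = 27.615/24.615 + 0.0860 = 1.2078

1.2078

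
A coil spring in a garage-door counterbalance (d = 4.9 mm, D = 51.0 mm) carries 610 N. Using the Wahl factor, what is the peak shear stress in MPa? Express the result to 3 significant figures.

Spring index C = D/d = 51.0/4.9 = 10.4082
K_W = (4C−1)/(4C−4) + 0.615/C = 40.633/37.633 + 0.0591 = 1.1388
τ₀ = 8FD/(πd³) = 8·610·51.0/(π·4.9³) = 248880/369.61 = 673.37 MPa
τ_max = K·τ₀ = 1.1388 × 673.37 = 766.83 MPa

767 MPa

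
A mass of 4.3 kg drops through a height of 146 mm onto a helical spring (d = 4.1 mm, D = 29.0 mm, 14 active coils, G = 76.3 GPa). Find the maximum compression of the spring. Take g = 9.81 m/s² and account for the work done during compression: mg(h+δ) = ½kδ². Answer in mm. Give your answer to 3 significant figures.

45.2 mm

k = Gd⁴/(8D³N_a) = (76.3×10³)(4.1⁴)/(8·29.0³·14) = 7.8931 N/mm
W = mg = 4.3 × 9.81 = 42.183 N
½kδ² − Wδ − Wh = 0 → δ = (W + √(W² + 2kWh))/k
δ = (42.183 + √(1779.4 + 97222.8))/7.8931 = (42.183 + 314.65)/7.8931 = 45.208 mm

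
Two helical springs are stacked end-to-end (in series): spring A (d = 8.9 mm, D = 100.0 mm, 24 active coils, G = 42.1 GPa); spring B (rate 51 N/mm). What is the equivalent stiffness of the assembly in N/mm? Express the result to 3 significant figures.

1.34 N/mm

k_A = Gd⁴/(8D³N_a) = (42.1×10³)(8.9⁴)/(8·100.0³·24) = 1.3758 N/mm
Series: 1/k_eq = 1/1.3758 + 1/51 = 0.74648; k_eq = 1.3396 N/mm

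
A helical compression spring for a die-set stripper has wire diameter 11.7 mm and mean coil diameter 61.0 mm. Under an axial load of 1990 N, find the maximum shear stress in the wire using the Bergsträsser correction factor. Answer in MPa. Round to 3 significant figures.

Spring index C = D/d = 61.0/11.7 = 5.2137
K_B = (4C+2)/(4C−3) = 22.855/17.855 = 1.2800
τ₀ = 8FD/(πd³) = 8·1990·61.0/(π·11.7³) = 971120/5031.6 = 193 MPa
τ_max = K·τ₀ = 1.2800 × 193 = 247.05 MPa

247 MPa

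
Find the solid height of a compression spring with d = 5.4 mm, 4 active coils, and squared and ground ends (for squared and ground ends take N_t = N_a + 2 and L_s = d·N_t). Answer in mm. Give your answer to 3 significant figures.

squared and ground ends: N_t = N_a + 2 = 4 + 2 = 6
L_s = d·N_t = 5.4 × 6 = 32.4 mm

32.4 mm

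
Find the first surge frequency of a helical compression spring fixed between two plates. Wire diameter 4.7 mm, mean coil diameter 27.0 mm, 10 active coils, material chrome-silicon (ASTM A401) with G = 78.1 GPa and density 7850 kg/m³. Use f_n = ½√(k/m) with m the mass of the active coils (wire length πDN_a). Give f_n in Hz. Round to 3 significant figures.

k = Gd⁴/(8D³N_a) = (78.1×10³)(4.7⁴)/(8·27.0³·10) = 24.203 N/mm = 24203 N/m
Wire length L = πDN_a = π·27.0·10 = 848.23 mm
m = ρ·(πd²/4)·L = 7850 × 17.349×10⁻⁶ m² × 0.84823 m = 0.11552 kg
f_n = ½√(k/m) = 0.5·√(24203/0.11552) = 0.5·√(2.095e+05) = 228.86 Hz

229 Hz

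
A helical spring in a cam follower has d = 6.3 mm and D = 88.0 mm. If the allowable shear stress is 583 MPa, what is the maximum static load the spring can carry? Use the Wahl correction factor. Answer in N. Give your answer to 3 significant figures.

C = D/d = 88.0/6.3 = 13.9683
K_W = (4C−1)/(4C−4) + 0.615/C = 54.873/51.873 + 0.0440 = 1.1019
τ_max = K·8FD/(πd³) → F_max = τ_allow·πd³/(8DK)
F_max = 583·π·6.3³/(8·88.0·1.1019) = 4.5797e+05/775.71 = 590.39 N

590 N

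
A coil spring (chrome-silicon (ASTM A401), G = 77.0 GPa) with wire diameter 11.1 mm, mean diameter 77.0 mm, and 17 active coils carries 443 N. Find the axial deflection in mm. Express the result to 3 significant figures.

23.5 mm

k = Gd⁴/(8D³N_a) = (77.0×10³)(11.1⁴)/(8·77.0³·17) = 18.827 N/mm
δ = F/k = 443 / 18.827 = 23.531 mm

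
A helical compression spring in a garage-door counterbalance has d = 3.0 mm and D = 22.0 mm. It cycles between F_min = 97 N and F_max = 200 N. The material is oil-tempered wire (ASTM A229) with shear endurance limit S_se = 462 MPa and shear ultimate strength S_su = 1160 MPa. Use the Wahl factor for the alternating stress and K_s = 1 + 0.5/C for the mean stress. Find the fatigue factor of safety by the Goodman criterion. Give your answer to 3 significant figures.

1.78

C = D/d = 22.0/3.0 = 7.3333; K_W = (4C−1)/(4C−4)+0.615/C = 1.2023; K_s = 1+0.5/C = 1.0682
F_a = (F_max−F_min)/2 = 51.5 N; F_m = (F_max+F_min)/2 = 148.5 N
τ_a = K_W·8F_aD/(πd³) = 1.2023 × 106.86 = 128.47 MPa
τ_m = K_s·8F_mD/(πd³) = 1.0682 × 308.12 = 329.13 MPa
Goodman: 1/n_f = τ_a/S_se + τ_m/S_su = 128.47/462 + 329.13/1160 = 0.27808 + 0.28373 = 0.56182
n_f = 1/0.56182 = 1.78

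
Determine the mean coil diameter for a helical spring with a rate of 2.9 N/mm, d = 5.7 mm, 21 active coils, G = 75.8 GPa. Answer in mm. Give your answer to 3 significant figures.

D = (Gd⁴/(8N_a·k))^(1/3) = (75.8×10³·5.7⁴/(8·21·2.9))^(1/3)
  = (164233)^(1/3) = 54.7630 mm

54.8 mm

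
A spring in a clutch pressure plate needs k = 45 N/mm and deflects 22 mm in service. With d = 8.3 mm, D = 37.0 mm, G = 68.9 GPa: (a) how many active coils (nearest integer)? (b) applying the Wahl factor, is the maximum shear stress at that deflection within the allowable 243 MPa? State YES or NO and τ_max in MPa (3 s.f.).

N_a = Gd⁴/(8D³k) = (68.9×10³)(8.3⁴)/(8·37.0³·45) = 17.93 → N_a = 18
Actual rate k = Gd⁴/(8D³·18) = 44.83 N/mm
Working load F = kδ = 44.83·22 = 986.25 N
C = 37.0/8.3 = 4.4578; K_W = (4C−1)/(4C−4)+0.615/C = 1.3549
τ_max = K_W·8FD/(πd³) = 1.3549·162.52 = 220.19 MPa
τ_max ≤ 243 MPa → acceptable

(a) 18 coils; (b) YES, τ_max = 220 MPa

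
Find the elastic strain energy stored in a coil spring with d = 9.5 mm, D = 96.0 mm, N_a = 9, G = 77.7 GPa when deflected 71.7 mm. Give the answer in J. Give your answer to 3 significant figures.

25.5 J

k = Gd⁴/(8D³N_a) = (77.7×10³)(9.5⁴)/(8·96.0³·9) = 9.935 N/mm
U = ½kδ² = 0.5 × 9.935 × 71.7² = 25537 N·mm = 25.537 J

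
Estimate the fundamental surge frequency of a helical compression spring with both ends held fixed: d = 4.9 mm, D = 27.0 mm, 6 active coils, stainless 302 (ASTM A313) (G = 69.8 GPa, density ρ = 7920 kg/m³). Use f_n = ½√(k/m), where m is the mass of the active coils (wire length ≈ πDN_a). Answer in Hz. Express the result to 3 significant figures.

374 Hz

k = Gd⁴/(8D³N_a) = (69.8×10³)(4.9⁴)/(8·27.0³·6) = 42.59 N/mm = 42590 N/m
Wire length L = πDN_a = π·27.0·6 = 508.94 mm
m = ρ·(πd²/4)·L = 7920 × 18.857×10⁻⁶ m² × 0.50894 m = 0.07601 kg
f_n = ½√(k/m) = 0.5·√(42590/0.07601) = 0.5·√(5.6032e+05) = 374.27 Hz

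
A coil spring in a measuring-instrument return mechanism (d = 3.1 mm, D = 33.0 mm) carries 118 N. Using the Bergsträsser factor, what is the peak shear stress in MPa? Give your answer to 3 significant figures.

Spring index C = D/d = 33.0/3.1 = 10.6452
K_B = (4C+2)/(4C−3) = 44.581/39.581 = 1.1263
τ₀ = 8FD/(πd³) = 8·118·33.0/(π·3.1³) = 31152/93.591 = 332.85 MPa
τ_max = K·τ₀ = 1.1263 × 332.85 = 374.9 MPa

375 MPa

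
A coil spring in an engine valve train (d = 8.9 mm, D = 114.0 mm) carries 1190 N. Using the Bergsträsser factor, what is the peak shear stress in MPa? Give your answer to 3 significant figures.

541 MPa

Spring index C = D/d = 114.0/8.9 = 12.8090
K_B = (4C+2)/(4C−3) = 53.236/48.236 = 1.1037
τ₀ = 8FD/(πd³) = 8·1190·114.0/(π·8.9³) = 1.08528e+06/2214.7 = 490.03 MPa
τ_max = K·τ₀ = 1.1037 × 490.03 = 540.82 MPa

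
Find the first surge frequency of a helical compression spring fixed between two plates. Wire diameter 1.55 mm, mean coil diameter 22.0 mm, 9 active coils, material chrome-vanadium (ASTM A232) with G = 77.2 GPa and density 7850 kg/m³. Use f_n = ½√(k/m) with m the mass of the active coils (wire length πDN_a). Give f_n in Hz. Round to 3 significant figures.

126 Hz

k = Gd⁴/(8D³N_a) = (77.2×10³)(1.55⁴)/(8·22.0³·9) = 0.58122 N/mm = 581.22 N/m
Wire length L = πDN_a = π·22.0·9 = 622.04 mm
m = ρ·(πd²/4)·L = 7850 × 1.8869×10⁻⁶ m² × 0.62204 m = 0.0092138 kg
f_n = ½√(k/m) = 0.5·√(581.22/0.0092138) = 0.5·√(63082) = 125.58 Hz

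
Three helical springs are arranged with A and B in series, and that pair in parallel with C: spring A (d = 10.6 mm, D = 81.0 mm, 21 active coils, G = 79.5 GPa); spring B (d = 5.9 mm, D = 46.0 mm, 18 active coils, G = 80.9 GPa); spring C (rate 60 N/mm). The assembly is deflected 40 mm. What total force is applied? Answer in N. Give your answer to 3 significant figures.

2570 N

k_A = Gd⁴/(8D³N_a) = (79.5×10³)(10.6⁴)/(8·81.0³·21) = 11.242 N/mm
k_B = Gd⁴/(8D³N_a) = (80.9×10³)(5.9⁴)/(8·46.0³·18) = 6.9939 N/mm
Springs A,B series: k_AB = 1/(1/11.242+1/6.9939) = 4.3115 N/mm; parallel with C: k_eq = 4.3115+60 = 64.312 N/mm
F = k_eq·δ = 64.312·40 = 2572.5 N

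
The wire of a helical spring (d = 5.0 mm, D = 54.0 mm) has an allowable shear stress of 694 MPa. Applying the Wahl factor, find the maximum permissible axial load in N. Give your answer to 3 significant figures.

557 N

C = D/d = 54.0/5.0 = 10.8000
K_W = (4C−1)/(4C−4) + 0.615/C = 42.200/39.200 + 0.0569 = 1.1335
τ_max = K·8FD/(πd³) → F_max = τ_allow·πd³/(8DK)
F_max = 694·π·5.0³/(8·54.0·1.1335) = 2.7253e+05/489.66 = 556.57 N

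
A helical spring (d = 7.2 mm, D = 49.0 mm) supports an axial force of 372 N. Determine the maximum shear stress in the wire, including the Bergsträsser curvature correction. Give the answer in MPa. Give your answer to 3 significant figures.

150 MPa

Spring index C = D/d = 49.0/7.2 = 6.8056
K_B = (4C+2)/(4C−3) = 29.222/24.222 = 1.2064
τ₀ = 8FD/(πd³) = 8·372·49.0/(π·7.2³) = 145824/1172.6 = 124.36 MPa
τ_max = K·τ₀ = 1.2064 × 124.36 = 150.03 MPa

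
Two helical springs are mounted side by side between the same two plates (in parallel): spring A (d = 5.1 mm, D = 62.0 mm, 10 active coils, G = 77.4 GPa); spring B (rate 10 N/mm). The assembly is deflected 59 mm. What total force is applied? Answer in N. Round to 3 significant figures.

k_A = Gd⁴/(8D³N_a) = (77.4×10³)(5.1⁴)/(8·62.0³·10) = 2.7464 N/mm
Parallel: k_eq = 2.7464 + 10 = 12.746 N/mm
F = k_eq·δ = 12.746·59 = 752.03 N

752 N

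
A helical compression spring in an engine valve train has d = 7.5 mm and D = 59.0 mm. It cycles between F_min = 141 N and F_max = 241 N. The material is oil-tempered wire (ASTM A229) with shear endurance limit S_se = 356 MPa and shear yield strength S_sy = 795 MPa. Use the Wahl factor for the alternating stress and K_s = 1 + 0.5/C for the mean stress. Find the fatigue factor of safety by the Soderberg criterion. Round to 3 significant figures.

6.65

C = D/d = 59.0/7.5 = 7.8667; K_W = (4C−1)/(4C−4)+0.615/C = 1.1874; K_s = 1+0.5/C = 1.0636
F_a = (F_max−F_min)/2 = 50 N; F_m = (F_max+F_min)/2 = 191 N
τ_a = K_W·8F_aD/(πd³) = 1.1874 × 17.806 = 21.143 MPa
τ_m = K_s·8F_mD/(πd³) = 1.0636 × 68.021 = 72.344 MPa
Soderberg: 1/n_f = τ_a/S_se + τ_m/S_sy = 21.143/356 + 72.344/795 = 0.05939 + 0.09100 = 0.15039
n_f = 1/0.15039 = 6.649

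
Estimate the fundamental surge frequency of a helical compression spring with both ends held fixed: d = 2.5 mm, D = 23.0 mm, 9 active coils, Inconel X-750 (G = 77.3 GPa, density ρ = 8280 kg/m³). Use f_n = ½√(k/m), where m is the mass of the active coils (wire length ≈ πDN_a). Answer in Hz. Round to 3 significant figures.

k = Gd⁴/(8D³N_a) = (77.3×10³)(2.5⁴)/(8·23.0³·9) = 3.4469 N/mm = 3446.9 N/m
Wire length L = πDN_a = π·23.0·9 = 650.31 mm
m = ρ·(πd²/4)·L = 8280 × 4.9087×10⁻⁶ m² × 0.65031 m = 0.026431 kg
f_n = ½√(k/m) = 0.5·√(3446.9/0.026431) = 0.5·√(1.3041e+05) = 180.56 Hz

181 Hz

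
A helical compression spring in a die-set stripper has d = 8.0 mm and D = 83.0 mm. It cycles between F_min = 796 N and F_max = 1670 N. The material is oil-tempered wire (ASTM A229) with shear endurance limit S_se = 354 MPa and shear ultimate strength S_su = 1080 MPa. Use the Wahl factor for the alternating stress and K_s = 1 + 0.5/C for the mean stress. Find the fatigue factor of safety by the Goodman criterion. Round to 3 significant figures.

C = D/d = 83.0/8.0 = 10.3750; K_W = (4C−1)/(4C−4)+0.615/C = 1.1393; K_s = 1+0.5/C = 1.0482
F_a = (F_max−F_min)/2 = 437 N; F_m = (F_max+F_min)/2 = 1233 N
τ_a = K_W·8F_aD/(πd³) = 1.1393 × 180.4 = 205.52 MPa
τ_m = K_s·8F_mD/(πd³) = 1.0482 × 508.99 = 533.52 MPa
Goodman: 1/n_f = τ_a/S_se + τ_m/S_su = 205.52/354 + 533.52/1080 = 0.58057 + 0.49400 = 1.0746
n_f = 1/1.0746 = 0.9306

0.931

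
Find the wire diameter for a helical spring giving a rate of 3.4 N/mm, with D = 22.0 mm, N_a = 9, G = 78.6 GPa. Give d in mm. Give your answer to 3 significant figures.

2.40 mm

d = (8D³N_a·k / G)^(1/4) = (8·22.0³·9·3.4 / (78.6×10³))^0.25
  = (33.163)^0.25 = 2.3997 mm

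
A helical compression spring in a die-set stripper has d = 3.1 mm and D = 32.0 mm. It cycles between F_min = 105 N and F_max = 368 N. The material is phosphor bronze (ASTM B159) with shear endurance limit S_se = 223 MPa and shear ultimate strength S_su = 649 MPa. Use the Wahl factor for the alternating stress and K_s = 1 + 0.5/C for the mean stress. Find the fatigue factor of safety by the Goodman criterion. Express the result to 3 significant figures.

0.347

C = D/d = 32.0/3.1 = 10.3226; K_W = (4C−1)/(4C−4)+0.615/C = 1.1400; K_s = 1+0.5/C = 1.0484
F_a = (F_max−F_min)/2 = 131.5 N; F_m = (F_max+F_min)/2 = 236.5 N
τ_a = K_W·8F_aD/(πd³) = 1.1400 × 359.69 = 410.06 MPa
τ_m = K_s·8F_mD/(πd³) = 1.0484 × 646.9 = 678.23 MPa
Goodman: 1/n_f = τ_a/S_se + τ_m/S_su = 410.06/223 + 678.23/649 = 1.83883 + 1.04504 = 2.8839
n_f = 1/2.8839 = 0.3468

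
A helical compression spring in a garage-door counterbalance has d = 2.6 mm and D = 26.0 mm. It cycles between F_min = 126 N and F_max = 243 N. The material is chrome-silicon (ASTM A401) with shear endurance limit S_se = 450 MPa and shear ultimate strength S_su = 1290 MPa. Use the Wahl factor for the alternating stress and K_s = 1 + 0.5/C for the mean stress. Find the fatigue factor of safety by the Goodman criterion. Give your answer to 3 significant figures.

0.888

C = D/d = 26.0/2.6 = 10.0000; K_W = (4C−1)/(4C−4)+0.615/C = 1.1448; K_s = 1+0.5/C = 1.0500
F_a = (F_max−F_min)/2 = 58.5 N; F_m = (F_max+F_min)/2 = 184.5 N
τ_a = K_W·8F_aD/(πd³) = 1.1448 × 220.37 = 252.29 MPa
τ_m = K_s·8F_mD/(πd³) = 1.0500 × 695.01 = 729.76 MPa
Goodman: 1/n_f = τ_a/S_se + τ_m/S_su = 252.29/450 + 729.76/1290 = 0.56063 + 0.56570 = 1.1263
n_f = 1/1.1263 = 0.8878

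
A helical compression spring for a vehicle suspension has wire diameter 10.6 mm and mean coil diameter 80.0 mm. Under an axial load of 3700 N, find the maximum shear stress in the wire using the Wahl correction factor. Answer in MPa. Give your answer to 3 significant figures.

757 MPa

Spring index C = D/d = 80.0/10.6 = 7.5472
K_W = (4C−1)/(4C−4) + 0.615/C = 29.189/26.189 + 0.0815 = 1.1960
τ₀ = 8FD/(πd³) = 8·3700·80.0/(π·10.6³) = 2.368e+06/3741.7 = 632.87 MPa
τ_max = K·τ₀ = 1.1960 × 632.87 = 756.94 MPa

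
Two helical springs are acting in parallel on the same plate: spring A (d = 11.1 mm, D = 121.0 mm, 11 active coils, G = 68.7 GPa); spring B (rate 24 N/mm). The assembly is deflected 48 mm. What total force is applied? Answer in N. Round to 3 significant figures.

k_A = Gd⁴/(8D³N_a) = (68.7×10³)(11.1⁴)/(8·121.0³·11) = 6.6897 N/mm
Parallel: k_eq = 6.6897 + 24 = 30.69 N/mm
F = k_eq·δ = 30.69·48 = 1473.1 N

1470 N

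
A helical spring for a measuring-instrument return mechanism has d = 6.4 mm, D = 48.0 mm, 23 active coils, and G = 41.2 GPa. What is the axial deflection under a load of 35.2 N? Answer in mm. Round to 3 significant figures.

k = Gd⁴/(8D³N_a) = (41.2×10³)(6.4⁴)/(8·48.0³·23) = 3.3968 N/mm
δ = F/k = 35.2 / 3.3968 = 10.363 mm

10.4 mm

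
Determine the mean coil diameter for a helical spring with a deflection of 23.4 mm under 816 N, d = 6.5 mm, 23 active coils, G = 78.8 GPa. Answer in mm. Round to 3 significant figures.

Required rate k = F/δ = 816/23.4 = 34.872 N/mm
D = (Gd⁴/(8N_a·k))^(1/3) = (78.8×10³·6.5⁴/(8·23·34.872))^(1/3)
  = (21922.4)^(1/3) = 27.9874 mm

28.0 mm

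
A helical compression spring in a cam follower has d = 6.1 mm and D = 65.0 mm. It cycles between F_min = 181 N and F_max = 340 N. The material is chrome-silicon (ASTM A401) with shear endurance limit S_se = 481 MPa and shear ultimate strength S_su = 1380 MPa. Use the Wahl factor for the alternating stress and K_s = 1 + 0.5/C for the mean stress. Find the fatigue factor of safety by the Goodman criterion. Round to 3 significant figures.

3.56

C = D/d = 65.0/6.1 = 10.6557; K_W = (4C−1)/(4C−4)+0.615/C = 1.1354; K_s = 1+0.5/C = 1.0469
F_a = (F_max−F_min)/2 = 79.5 N; F_m = (F_max+F_min)/2 = 260.5 N
τ_a = K_W·8F_aD/(πd³) = 1.1354 × 57.974 = 65.823 MPa
τ_m = K_s·8F_mD/(πd³) = 1.0469 × 189.96 = 198.88 MPa
Goodman: 1/n_f = τ_a/S_se + τ_m/S_su = 65.823/481 + 198.88/1380 = 0.13685 + 0.14411 = 0.28096
n_f = 1/0.28096 = 3.559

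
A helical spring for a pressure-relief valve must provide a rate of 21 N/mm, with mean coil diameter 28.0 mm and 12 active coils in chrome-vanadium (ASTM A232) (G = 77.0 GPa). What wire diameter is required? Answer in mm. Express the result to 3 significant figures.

d = (8D³N_a·k / G)^(1/4) = (8·28.0³·12·21 / (77.0×10³))^0.25
  = (574.74)^0.25 = 4.8963 mm

4.90 mm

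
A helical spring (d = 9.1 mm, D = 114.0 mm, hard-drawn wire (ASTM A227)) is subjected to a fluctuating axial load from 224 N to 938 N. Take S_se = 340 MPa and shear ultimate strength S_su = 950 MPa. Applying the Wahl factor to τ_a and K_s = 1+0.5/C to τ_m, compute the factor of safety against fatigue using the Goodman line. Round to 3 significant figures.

1.44

C = D/d = 114.0/9.1 = 12.5275; K_W = (4C−1)/(4C−4)+0.615/C = 1.1142; K_s = 1+0.5/C = 1.0399
F_a = (F_max−F_min)/2 = 357 N; F_m = (F_max+F_min)/2 = 581 N
τ_a = K_W·8F_aD/(πd³) = 1.1142 × 137.53 = 153.23 MPa
τ_m = K_s·8F_mD/(πd³) = 1.0399 × 223.82 = 232.75 MPa
Goodman: 1/n_f = τ_a/S_se + τ_m/S_su = 153.23/340 + 232.75/950 = 0.45067 + 0.24500 = 0.69567
n_f = 1/0.69567 = 1.437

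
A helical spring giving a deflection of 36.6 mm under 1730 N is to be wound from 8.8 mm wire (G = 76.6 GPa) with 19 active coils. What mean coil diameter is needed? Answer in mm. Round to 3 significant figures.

Required rate k = F/δ = 1730/36.6 = 47.268 N/mm
D = (Gd⁴/(8N_a·k))^(1/3) = (76.6×10³·8.8⁴/(8·19·47.268))^(1/3)
  = (63936.8)^(1/3) = 39.9868 mm

40.0 mm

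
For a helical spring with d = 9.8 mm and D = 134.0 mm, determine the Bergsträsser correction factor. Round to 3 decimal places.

1.097

C = D/d = 134.0/9.8 = 13.6735
K_B = (4C+2)/(4C−3) = 56.694/51.694 = 1.0967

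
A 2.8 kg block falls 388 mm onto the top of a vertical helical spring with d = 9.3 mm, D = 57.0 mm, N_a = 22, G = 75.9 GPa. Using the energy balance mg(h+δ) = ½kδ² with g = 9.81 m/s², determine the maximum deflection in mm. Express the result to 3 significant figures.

k = Gd⁴/(8D³N_a) = (75.9×10³)(9.3⁴)/(8·57.0³·22) = 17.42 N/mm
W = mg = 2.8 × 9.81 = 27.468 N
½kδ² − Wδ − Wh = 0 → δ = (W + √(W² + 2kWh))/k
δ = (27.468 + √(754.49 + 371300))/17.42 = (27.468 + 609.96)/17.42 = 36.593 mm

36.6 mm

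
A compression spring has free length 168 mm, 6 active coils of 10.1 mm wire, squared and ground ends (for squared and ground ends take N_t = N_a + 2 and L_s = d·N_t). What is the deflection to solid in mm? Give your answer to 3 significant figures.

87.2 mm

N_t = 8; L_s = 10.1·8 = 80.8 mm
δ_solid = L₀ − L_s = 168 − 80.8 = 87.2 mm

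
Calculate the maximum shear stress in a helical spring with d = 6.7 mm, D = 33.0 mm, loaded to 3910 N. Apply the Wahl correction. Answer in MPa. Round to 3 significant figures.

Spring index C = D/d = 33.0/6.7 = 4.9254
K_W = (4C−1)/(4C−4) + 0.615/C = 18.701/15.701 + 0.1249 = 1.3159
τ₀ = 8FD/(πd³) = 8·3910·33.0/(π·6.7³) = 1.03224e+06/944.87 = 1092.5 MPa
τ_max = K·τ₀ = 1.3159 × 1092.5 = 1437.6 MPa

1440 MPa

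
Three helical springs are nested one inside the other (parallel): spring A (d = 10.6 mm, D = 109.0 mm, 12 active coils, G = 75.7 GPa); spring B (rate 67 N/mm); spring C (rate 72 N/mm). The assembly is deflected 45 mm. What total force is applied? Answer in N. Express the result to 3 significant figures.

k_A = Gd⁴/(8D³N_a) = (75.7×10³)(10.6⁴)/(8·109.0³·12) = 7.6872 N/mm
Parallel: k_eq = 7.6872 + 67 + 72 = 146.69 N/mm
F = k_eq·δ = 146.69·45 = 6600.9 N

6600 N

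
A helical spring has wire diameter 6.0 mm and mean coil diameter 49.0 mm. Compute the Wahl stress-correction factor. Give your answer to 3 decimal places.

C = D/d = 49.0/6.0 = 8.1667
K_W = (4C−1)/(4C−4) + 0.615/C = 31.667/28.667 + 0.0753 = 1.1800

1.180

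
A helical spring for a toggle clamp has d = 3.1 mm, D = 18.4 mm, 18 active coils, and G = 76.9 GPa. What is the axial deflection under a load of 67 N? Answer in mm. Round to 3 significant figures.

k = Gd⁴/(8D³N_a) = (76.9×10³)(3.1⁴)/(8·18.4³·18) = 7.9169 N/mm
δ = F/k = 67 / 7.9169 = 8.4629 mm

8.46 mm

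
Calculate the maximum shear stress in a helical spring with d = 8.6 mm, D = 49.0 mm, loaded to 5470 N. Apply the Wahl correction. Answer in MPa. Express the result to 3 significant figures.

1360 MPa

Spring index C = D/d = 49.0/8.6 = 5.6977
K_W = (4C−1)/(4C−4) + 0.615/C = 21.791/18.791 + 0.1079 = 1.2676
τ₀ = 8FD/(πd³) = 8·5470·49.0/(π·8.6³) = 2.14424e+06/1998.2 = 1073.1 MPa
τ_max = K·τ₀ = 1.2676 × 1073.1 = 1360.2 MPa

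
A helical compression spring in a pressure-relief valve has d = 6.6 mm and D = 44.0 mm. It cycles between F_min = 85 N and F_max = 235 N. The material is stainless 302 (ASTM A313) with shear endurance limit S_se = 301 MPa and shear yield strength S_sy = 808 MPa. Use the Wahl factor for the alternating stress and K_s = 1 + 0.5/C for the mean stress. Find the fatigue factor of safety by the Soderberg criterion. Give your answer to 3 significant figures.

4.95

C = D/d = 44.0/6.6 = 6.6667; K_W = (4C−1)/(4C−4)+0.615/C = 1.2246; K_s = 1+0.5/C = 1.0750
F_a = (F_max−F_min)/2 = 75 N; F_m = (F_max+F_min)/2 = 160 N
τ_a = K_W·8F_aD/(πd³) = 1.2246 × 29.23 = 35.795 MPa
τ_m = K_s·8F_mD/(πd³) = 1.0750 × 62.356 = 67.033 MPa
Soderberg: 1/n_f = τ_a/S_se + τ_m/S_sy = 35.795/301 + 67.033/808 = 0.11892 + 0.08296 = 0.20188
n_f = 1/0.20188 = 4.953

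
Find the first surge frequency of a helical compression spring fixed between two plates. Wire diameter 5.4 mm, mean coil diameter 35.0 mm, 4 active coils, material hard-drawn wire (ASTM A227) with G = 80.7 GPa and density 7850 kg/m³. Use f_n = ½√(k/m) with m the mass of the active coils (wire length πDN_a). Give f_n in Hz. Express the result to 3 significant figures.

398 Hz

k = Gd⁴/(8D³N_a) = (80.7×10³)(5.4⁴)/(8·35.0³·4) = 50.014 N/mm = 50014 N/m
Wire length L = πDN_a = π·35.0·4 = 439.82 mm
m = ρ·(πd²/4)·L = 7850 × 22.902×10⁻⁶ m² × 0.43982 m = 0.079072 kg
f_n = ½√(k/m) = 0.5·√(50014/0.079072) = 0.5·√(6.3251e+05) = 397.65 Hz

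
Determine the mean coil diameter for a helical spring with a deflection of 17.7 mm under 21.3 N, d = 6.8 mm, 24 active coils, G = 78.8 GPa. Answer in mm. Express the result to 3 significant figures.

Required rate k = F/δ = 21.3/17.7 = 1.2034 N/mm
D = (Gd⁴/(8N_a·k))^(1/3) = (78.8×10³·6.8⁴/(8·24·1.2034))^(1/3)
  = (729213)^(1/3) = 90.0088 mm

90.0 mm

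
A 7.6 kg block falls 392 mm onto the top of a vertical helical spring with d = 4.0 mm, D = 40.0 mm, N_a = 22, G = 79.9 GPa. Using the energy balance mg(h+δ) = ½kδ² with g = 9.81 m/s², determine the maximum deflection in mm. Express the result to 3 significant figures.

225 mm

k = Gd⁴/(8D³N_a) = (79.9×10³)(4.0⁴)/(8·40.0³·22) = 1.8159 N/mm
W = mg = 7.6 × 9.81 = 74.556 N
½kδ² − Wδ − Wh = 0 → δ = (W + √(W² + 2kWh))/k
δ = (74.556 + √(5558.6 + 106143))/1.8159 = (74.556 + 334.22)/1.8159 = 225.11 mm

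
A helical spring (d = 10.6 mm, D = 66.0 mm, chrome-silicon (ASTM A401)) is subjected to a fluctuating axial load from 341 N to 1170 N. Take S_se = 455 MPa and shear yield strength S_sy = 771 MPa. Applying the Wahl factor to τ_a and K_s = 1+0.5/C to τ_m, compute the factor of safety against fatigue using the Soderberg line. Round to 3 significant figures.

3.24

C = D/d = 66.0/10.6 = 6.2264; K_W = (4C−1)/(4C−4)+0.615/C = 1.2423; K_s = 1+0.5/C = 1.0803
F_a = (F_max−F_min)/2 = 414.5 N; F_m = (F_max+F_min)/2 = 755.5 N
τ_a = K_W·8F_aD/(πd³) = 1.2423 × 58.491 = 72.662 MPa
τ_m = K_s·8F_mD/(πd³) = 1.0803 × 106.61 = 115.17 MPa
Soderberg: 1/n_f = τ_a/S_se + τ_m/S_sy = 72.662/455 + 115.17/771 = 0.15970 + 0.14938 = 0.30908
n_f = 1/0.30908 = 3.235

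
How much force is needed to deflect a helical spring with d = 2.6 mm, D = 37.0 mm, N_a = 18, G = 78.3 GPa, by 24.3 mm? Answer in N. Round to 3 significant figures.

11.9 N

k = Gd⁴/(8D³N_a) = (78.3×10³)(2.6⁴)/(8·37.0³·18) = 0.49055 N/mm
F = k·δ = 0.49055 × 24.3 = 11.92 N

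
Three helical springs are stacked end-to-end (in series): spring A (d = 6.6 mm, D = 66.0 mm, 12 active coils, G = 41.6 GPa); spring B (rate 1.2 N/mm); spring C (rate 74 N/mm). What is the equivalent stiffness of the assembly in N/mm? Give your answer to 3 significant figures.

0.836 N/mm

k_A = Gd⁴/(8D³N_a) = (41.6×10³)(6.6⁴)/(8·66.0³·12) = 2.86 N/mm
Series: 1/k_eq = 1/2.86 + 1/1.2 + 1/74 = 1.1965; k_eq = 0.83577 N/mm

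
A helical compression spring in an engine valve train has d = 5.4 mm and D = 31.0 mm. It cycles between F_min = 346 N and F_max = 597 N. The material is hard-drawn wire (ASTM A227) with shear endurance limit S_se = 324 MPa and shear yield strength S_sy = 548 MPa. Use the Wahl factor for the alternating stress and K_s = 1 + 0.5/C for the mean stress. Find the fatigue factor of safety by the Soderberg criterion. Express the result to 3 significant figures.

1.40

C = D/d = 31.0/5.4 = 5.7407; K_W = (4C−1)/(4C−4)+0.615/C = 1.2653; K_s = 1+0.5/C = 1.0871
F_a = (F_max−F_min)/2 = 125.5 N; F_m = (F_max+F_min)/2 = 471.5 N
τ_a = K_W·8F_aD/(πd³) = 1.2653 × 62.916 = 79.61 MPa
τ_m = K_s·8F_mD/(πd³) = 1.0871 × 236.38 = 256.96 MPa
Soderberg: 1/n_f = τ_a/S_se + τ_m/S_sy = 79.61/324 + 256.96/548 = 0.24571 + 0.46891 = 0.71462
n_f = 1/0.71462 = 1.399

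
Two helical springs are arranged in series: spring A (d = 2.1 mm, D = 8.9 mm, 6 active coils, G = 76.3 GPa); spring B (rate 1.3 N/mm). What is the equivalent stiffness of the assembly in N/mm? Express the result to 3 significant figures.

k_A = Gd⁴/(8D³N_a) = (76.3×10³)(2.1⁴)/(8·8.9³·6) = 43.852 N/mm
Series: 1/k_eq = 1/43.852 + 1/1.3 = 0.79203; k_eq = 1.2626 N/mm

1.26 N/mm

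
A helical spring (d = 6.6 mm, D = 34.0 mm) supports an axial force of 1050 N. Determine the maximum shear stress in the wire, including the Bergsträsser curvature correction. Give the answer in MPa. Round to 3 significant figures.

Spring index C = D/d = 34.0/6.6 = 5.1515
K_B = (4C+2)/(4C−3) = 22.606/17.606 = 1.2840
τ₀ = 8FD/(πd³) = 8·1050·34.0/(π·6.6³) = 285600/903.2 = 316.21 MPa
τ_max = K·τ₀ = 1.2840 × 316.21 = 406.01 MPa

406 MPa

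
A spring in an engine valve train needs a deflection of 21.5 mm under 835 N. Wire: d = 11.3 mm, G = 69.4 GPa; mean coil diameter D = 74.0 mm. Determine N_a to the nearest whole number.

Required rate k = F/δ = 835/21.5 = 38.837 N/mm
N_a = Gd⁴/(8D³k) = (69.4×10³ × 11.3⁴)/(8 × 74.0³ × 38.837)
    = 1.13155e+09 / 1.25902e+08 = 8.988 → 9 coils

9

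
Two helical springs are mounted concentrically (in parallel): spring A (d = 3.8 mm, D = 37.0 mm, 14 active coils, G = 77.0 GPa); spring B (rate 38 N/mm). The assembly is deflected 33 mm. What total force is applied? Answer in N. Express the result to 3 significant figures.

1350 N

k_A = Gd⁴/(8D³N_a) = (77.0×10³)(3.8⁴)/(8·37.0³·14) = 2.8301 N/mm
Parallel: k_eq = 2.8301 + 38 = 40.83 N/mm
F = k_eq·δ = 40.83·33 = 1347.4 N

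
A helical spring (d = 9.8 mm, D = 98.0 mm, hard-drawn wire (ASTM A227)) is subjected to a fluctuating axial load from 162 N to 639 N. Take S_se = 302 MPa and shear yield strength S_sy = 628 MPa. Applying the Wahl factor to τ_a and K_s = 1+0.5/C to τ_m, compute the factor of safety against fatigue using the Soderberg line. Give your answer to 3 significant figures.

C = D/d = 98.0/9.8 = 10.0000; K_W = (4C−1)/(4C−4)+0.615/C = 1.1448; K_s = 1+0.5/C = 1.0500
F_a = (F_max−F_min)/2 = 238.5 N; F_m = (F_max+F_min)/2 = 400.5 N
τ_a = K_W·8F_aD/(πd³) = 1.1448 × 63.238 = 72.397 MPa
τ_m = K_s·8F_mD/(πd³) = 1.0500 × 106.19 = 111.5 MPa
Soderberg: 1/n_f = τ_a/S_se + τ_m/S_sy = 72.397/302 + 111.5/628 = 0.23972 + 0.17755 = 0.41727
n_f = 1/0.41727 = 2.397

2.40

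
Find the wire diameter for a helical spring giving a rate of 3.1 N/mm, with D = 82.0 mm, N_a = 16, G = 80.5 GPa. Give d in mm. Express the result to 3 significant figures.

7.22 mm

d = (8D³N_a·k / G)^(1/4) = (8·82.0³·16·3.1 / (80.5×10³))^0.25
  = (2717.8)^0.25 = 7.2203 mm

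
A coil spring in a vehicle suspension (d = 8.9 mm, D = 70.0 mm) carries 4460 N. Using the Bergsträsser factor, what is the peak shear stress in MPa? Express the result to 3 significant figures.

Spring index C = D/d = 70.0/8.9 = 7.8652
K_B = (4C+2)/(4C−3) = 33.461/28.461 = 1.1757
τ₀ = 8FD/(πd³) = 8·4460·70.0/(π·8.9³) = 2.4976e+06/2214.7 = 1127.7 MPa
τ_max = K·τ₀ = 1.1757 × 1127.7 = 1325.8 MPa

1330 MPa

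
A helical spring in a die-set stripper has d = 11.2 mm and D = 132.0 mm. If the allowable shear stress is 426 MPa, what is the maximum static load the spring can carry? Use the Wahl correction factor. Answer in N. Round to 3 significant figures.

C = D/d = 132.0/11.2 = 11.7857
K_W = (4C−1)/(4C−4) + 0.615/C = 46.143/43.143 + 0.0522 = 1.1217
τ_max = K·8FD/(πd³) → F_max = τ_allow·πd³/(8DK)
F_max = 426·π·11.2³/(8·132.0·1.1217) = 1.8802e+06/1184.5 = 1587.3 N

1590 N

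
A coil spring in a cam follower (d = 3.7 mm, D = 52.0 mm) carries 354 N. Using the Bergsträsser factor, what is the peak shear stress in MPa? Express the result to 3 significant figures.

Spring index C = D/d = 52.0/3.7 = 14.0541
K_B = (4C+2)/(4C−3) = 58.216/53.216 = 1.0940
τ₀ = 8FD/(πd³) = 8·354·52.0/(π·3.7³) = 147264/159.13 = 925.43 MPa
τ_max = K·τ₀ = 1.0940 × 925.43 = 1012.4 MPa

1010 MPa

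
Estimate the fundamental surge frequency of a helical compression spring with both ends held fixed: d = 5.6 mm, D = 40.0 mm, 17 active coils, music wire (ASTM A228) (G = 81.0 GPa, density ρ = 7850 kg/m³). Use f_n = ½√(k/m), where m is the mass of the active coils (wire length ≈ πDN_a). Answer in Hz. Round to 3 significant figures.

k = Gd⁴/(8D³N_a) = (81.0×10³)(5.6⁴)/(8·40.0³·17) = 9.152 N/mm = 9152 N/m
Wire length L = πDN_a = π·40.0·17 = 2136.3 mm
m = ρ·(πd²/4)·L = 7850 × 24.63×10⁻⁶ m² × 2.1363 m = 0.41304 kg
f_n = ½√(k/m) = 0.5·√(9152/0.41304) = 0.5·√(22158) = 74.427 Hz

74.4 Hz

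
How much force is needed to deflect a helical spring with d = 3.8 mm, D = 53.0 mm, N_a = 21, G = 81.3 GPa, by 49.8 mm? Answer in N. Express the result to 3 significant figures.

k = Gd⁴/(8D³N_a) = (81.3×10³)(3.8⁴)/(8·53.0³·21) = 0.67778 N/mm
F = k·δ = 0.67778 × 49.8 = 33.753 N

33.8 N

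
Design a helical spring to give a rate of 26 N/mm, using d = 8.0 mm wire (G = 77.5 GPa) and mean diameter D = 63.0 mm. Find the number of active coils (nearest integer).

6

N_a = Gd⁴/(8D³k) = (77.5×10³ × 8.0⁴)/(8 × 63.0³ × 26)
    = 3.1744e+08 / 5.20098e+07 = 6.103 → 6 coils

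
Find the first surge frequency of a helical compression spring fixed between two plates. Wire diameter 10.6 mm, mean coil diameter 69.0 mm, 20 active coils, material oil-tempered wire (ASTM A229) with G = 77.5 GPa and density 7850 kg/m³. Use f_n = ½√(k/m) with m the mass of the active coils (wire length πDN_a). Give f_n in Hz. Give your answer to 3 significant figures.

39.4 Hz

k = Gd⁴/(8D³N_a) = (77.5×10³)(10.6⁴)/(8·69.0³·20) = 18.615 N/mm = 18615 N/m
Wire length L = πDN_a = π·69.0·20 = 4335.4 mm
m = ρ·(πd²/4)·L = 7850 × 88.247×10⁻⁶ m² × 4.3354 m = 3.0033 kg
f_n = ½√(k/m) = 0.5·√(18615/3.0033) = 0.5·√(6198.1) = 39.364 Hz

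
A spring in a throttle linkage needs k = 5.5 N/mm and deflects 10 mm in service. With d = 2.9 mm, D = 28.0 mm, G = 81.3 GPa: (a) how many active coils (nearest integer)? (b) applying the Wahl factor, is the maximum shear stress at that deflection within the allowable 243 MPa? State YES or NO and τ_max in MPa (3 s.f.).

(a) 6 coils; (b) YES, τ_max = 184 MPa

N_a = Gd⁴/(8D³k) = (81.3×10³)(2.9⁴)/(8·28.0³·5.5) = 5.953 → N_a = 6
Actual rate k = Gd⁴/(8D³·6) = 5.4572 N/mm
Working load F = kδ = 5.4572·10 = 54.572 N
C = 28.0/2.9 = 9.6552; K_W = (4C−1)/(4C−4)+0.615/C = 1.1503
τ_max = K_W·8FD/(πd³) = 1.1503·159.54 = 183.53 MPa
τ_max ≤ 243 MPa → acceptable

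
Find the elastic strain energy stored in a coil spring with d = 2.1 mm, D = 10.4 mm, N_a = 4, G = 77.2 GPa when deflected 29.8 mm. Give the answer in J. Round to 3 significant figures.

18.5 J

k = Gd⁴/(8D³N_a) = (77.2×10³)(2.1⁴)/(8·10.4³·4) = 41.71 N/mm
U = ½kδ² = 0.5 × 41.71 × 29.8² = 18520 N·mm = 18.52 J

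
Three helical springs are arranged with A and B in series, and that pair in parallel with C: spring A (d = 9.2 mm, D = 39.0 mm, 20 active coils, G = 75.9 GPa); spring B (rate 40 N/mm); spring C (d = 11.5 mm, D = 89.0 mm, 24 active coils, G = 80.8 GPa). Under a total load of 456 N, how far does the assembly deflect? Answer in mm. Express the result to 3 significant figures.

13.4 mm

k_A = Gd⁴/(8D³N_a) = (75.9×10³)(9.2⁴)/(8·39.0³·20) = 57.29 N/mm
k_C = Gd⁴/(8D³N_a) = (80.8×10³)(11.5⁴)/(8·89.0³·24) = 10.441 N/mm
Springs A,B series: k_AB = 1/(1/57.29+1/40) = 23.554 N/mm; parallel with C: k_eq = 23.554+10.441 = 33.995 N/mm
δ = F/k_eq = 456/33.995 = 13.414 mm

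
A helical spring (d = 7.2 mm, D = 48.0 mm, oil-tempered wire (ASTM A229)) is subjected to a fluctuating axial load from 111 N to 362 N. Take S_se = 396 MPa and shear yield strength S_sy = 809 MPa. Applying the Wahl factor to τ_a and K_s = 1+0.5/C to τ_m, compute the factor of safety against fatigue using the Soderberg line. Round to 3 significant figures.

C = D/d = 48.0/7.2 = 6.6667; K_W = (4C−1)/(4C−4)+0.615/C = 1.2246; K_s = 1+0.5/C = 1.0750
F_a = (F_max−F_min)/2 = 125.5 N; F_m = (F_max+F_min)/2 = 236.5 N
τ_a = K_W·8F_aD/(πd³) = 1.2246 × 41.099 = 50.33 MPa
τ_m = K_s·8F_mD/(πd³) = 1.0750 × 77.449 = 83.258 MPa
Soderberg: 1/n_f = τ_a/S_se + τ_m/S_sy = 50.33/396 + 83.258/809 = 0.12709 + 0.10291 = 0.23001
n_f = 1/0.23001 = 4.348

4.35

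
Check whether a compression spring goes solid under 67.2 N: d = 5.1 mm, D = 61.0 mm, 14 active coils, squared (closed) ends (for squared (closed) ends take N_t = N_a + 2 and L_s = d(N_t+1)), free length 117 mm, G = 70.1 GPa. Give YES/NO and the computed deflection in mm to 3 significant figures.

k = Gd⁴/(8D³N_a) = (70.1×10³)(5.1⁴)/(8·61.0³·14) = 1.8655 N/mm
N_t = 16; L_s = 5.1·17 = 86.7 mm; δ_solid = L₀ − L_s = 117 − 86.7 = 30.3 mm
δ = F/k = 67.2/1.8655 = 36.023 mm
δ ≥ δ_solid → spring goes solid

YES, δ = 36.0 mm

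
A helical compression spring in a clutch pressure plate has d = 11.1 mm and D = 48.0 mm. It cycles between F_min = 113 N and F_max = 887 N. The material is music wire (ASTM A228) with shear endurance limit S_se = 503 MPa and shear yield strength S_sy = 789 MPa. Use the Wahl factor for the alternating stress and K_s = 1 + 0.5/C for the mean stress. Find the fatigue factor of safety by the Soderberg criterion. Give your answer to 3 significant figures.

6.36

C = D/d = 48.0/11.1 = 4.3243; K_W = (4C−1)/(4C−4)+0.615/C = 1.3678; K_s = 1+0.5/C = 1.1156
F_a = (F_max−F_min)/2 = 387 N; F_m = (F_max+F_min)/2 = 500 N
τ_a = K_W·8F_aD/(πd³) = 1.3678 × 34.588 = 47.31 MPa
τ_m = K_s·8F_mD/(πd³) = 1.1156 × 44.687 = 49.854 MPa
Soderberg: 1/n_f = τ_a/S_se + τ_m/S_sy = 47.31/503 + 49.854/789 = 0.09406 + 0.06319 = 0.15724
n_f = 1/0.15724 = 6.36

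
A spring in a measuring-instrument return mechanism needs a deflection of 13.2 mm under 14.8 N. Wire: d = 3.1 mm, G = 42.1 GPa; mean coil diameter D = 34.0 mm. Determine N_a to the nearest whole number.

11

Required rate k = F/δ = 14.8/13.2 = 1.1212 N/mm
N_a = Gd⁴/(8D³k) = (42.1×10³ × 3.1⁴)/(8 × 34.0³ × 1.1212)
    = 3.88802e+06 / 352545 = 11.03 → 11 coils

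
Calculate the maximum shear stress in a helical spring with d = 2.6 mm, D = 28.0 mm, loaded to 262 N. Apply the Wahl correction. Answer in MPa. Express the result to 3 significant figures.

1210 MPa

Spring index C = D/d = 28.0/2.6 = 10.7692
K_W = (4C−1)/(4C−4) + 0.615/C = 42.077/39.077 + 0.0571 = 1.1339
τ₀ = 8FD/(πd³) = 8·262·28.0/(π·2.6³) = 58688/55.217 = 1062.9 MPa
τ_max = K·τ₀ = 1.1339 × 1062.9 = 1205.2 MPa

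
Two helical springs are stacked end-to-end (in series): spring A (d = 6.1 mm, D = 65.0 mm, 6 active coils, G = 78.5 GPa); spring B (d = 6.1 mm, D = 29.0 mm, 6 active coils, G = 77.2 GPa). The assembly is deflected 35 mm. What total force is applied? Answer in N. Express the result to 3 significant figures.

k_A = Gd⁴/(8D³N_a) = (78.5×10³)(6.1⁴)/(8·65.0³·6) = 8.2453 N/mm
k_B = Gd⁴/(8D³N_a) = (77.2×10³)(6.1⁴)/(8·29.0³·6) = 91.306 N/mm
Series: 1/k_eq = 1/8.2453 + 1/91.306 = 0.13223; k_eq = 7.5624 N/mm
F = k_eq·δ = 7.5624·35 = 264.68 N

265 N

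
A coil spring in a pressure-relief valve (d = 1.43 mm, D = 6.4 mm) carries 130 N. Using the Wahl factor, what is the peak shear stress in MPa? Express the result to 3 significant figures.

980 MPa

Spring index C = D/d = 6.4/1.43 = 4.4755
K_W = (4C−1)/(4C−4) + 0.615/C = 16.902/13.902 + 0.1374 = 1.3532
τ₀ = 8FD/(πd³) = 8·130·6.4/(π·1.43³) = 6656/9.1867 = 724.53 MPa
τ_max = K·τ₀ = 1.3532 × 724.53 = 980.44 MPa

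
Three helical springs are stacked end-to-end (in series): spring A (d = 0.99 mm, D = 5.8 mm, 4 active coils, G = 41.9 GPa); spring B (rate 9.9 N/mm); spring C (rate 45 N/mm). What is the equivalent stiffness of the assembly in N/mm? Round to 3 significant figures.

k_A = Gd⁴/(8D³N_a) = (41.9×10³)(0.99⁴)/(8·5.8³·4) = 6.4465 N/mm
Series: 1/k_eq = 1/6.4465 + 1/9.9 + 1/45 = 0.27836; k_eq = 3.5925 N/mm

3.59 N/mm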